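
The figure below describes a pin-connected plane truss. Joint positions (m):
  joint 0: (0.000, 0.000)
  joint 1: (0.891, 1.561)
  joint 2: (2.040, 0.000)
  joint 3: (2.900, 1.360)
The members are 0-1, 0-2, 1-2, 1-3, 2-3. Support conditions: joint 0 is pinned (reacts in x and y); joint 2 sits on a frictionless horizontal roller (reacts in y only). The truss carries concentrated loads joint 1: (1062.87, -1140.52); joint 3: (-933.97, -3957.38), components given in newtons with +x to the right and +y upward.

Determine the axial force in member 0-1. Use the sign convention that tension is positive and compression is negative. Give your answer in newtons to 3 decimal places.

N=4 nodes, M=5 members, R=3 reactions → 2N=8, M+R=8
member 0 (0-1): L=1.7974, (cx,cy)=(0.4957,0.8685)
member 1 (0-2): L=2.0400, (cx,cy)=(1.0000,0.0000)
member 2 (1-2): L=1.9383, (cx,cy)=(0.5928,-0.8054)
member 3 (1-3): L=2.0190, (cx,cy)=(0.9950,-0.0996)
member 4 (2-3): L=1.6091, (cx,cy)=(0.5345,0.8452)
solve A·x = −loads:
  F[0-1] = +1400.8148 N (tension)
  F[0-2] = -565.5112 N (compression)
  F[1-2] = -3110.0524 N (compression)
  F[1-3] = +1482.5269 N (tension)
  F[2-3] = -4507.5958 N (compression)
  Rx@0 = -128.9000 N
  Ry@0 = -1216.5834 N
  Ry@2 = +6314.4834 N

1400.815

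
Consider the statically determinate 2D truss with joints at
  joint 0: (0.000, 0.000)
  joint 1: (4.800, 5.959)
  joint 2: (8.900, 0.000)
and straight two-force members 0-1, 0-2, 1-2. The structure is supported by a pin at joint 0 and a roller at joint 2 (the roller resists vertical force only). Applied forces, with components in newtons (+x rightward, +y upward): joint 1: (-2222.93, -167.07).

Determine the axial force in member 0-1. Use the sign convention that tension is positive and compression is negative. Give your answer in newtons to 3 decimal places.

N=3 nodes, M=3 members, R=3 reactions → 2N=6, M+R=6
member 0 (0-1): L=7.6518, (cx,cy)=(0.6273,0.7788)
member 1 (0-2): L=8.9000, (cx,cy)=(1.0000,0.0000)
member 2 (1-2): L=7.2332, (cx,cy)=(0.5668,-0.8238)
solve A·x = −loads:
  F[0-1] = -2009.9927 N (compression)
  F[0-2] = -962.0509 N (compression)
  F[1-2] = +1697.2536 N (tension)
  Rx@0 = +2222.9300 N
  Ry@0 = +1565.3289 N
  Ry@2 = -1398.2589 N

-2009.993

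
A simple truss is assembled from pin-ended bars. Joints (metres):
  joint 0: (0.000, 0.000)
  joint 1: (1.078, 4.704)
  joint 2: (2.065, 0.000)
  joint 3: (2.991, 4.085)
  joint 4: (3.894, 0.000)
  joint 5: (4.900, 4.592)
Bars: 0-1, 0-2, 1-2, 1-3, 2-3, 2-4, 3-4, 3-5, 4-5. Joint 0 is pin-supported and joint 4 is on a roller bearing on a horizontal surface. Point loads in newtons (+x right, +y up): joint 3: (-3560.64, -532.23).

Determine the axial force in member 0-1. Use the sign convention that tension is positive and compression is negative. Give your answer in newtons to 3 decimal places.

-3958.738

N=6 nodes, M=9 members, R=3 reactions → 2N=12, M+R=12
member 0 (0-1): L=4.8259, (cx,cy)=(0.2234,0.9747)
member 1 (0-2): L=2.0650, (cx,cy)=(1.0000,0.0000)
member 2 (1-2): L=4.8064, (cx,cy)=(0.2053,-0.9787)
member 3 (1-3): L=2.0107, (cx,cy)=(0.9514,-0.3079)
member 4 (2-3): L=4.1886, (cx,cy)=(0.2211,0.9753)
member 5 (2-4): L=1.8290, (cx,cy)=(1.0000,0.0000)
member 6 (3-4): L=4.1836, (cx,cy)=(0.2158,-0.9764)
member 7 (3-5): L=1.9752, (cx,cy)=(0.9665,0.2567)
member 8 (4-5): L=4.7009, (cx,cy)=(0.2140,0.9768)
solve A·x = −loads:
  F[0-1] = -3958.7385 N (compression)
  F[0-2] = -2676.3522 N (compression)
  F[1-2] = +4543.5775 N (tension)
  F[1-3] = -1910.0801 N (compression)
  F[2-3] = -4559.5650 N (compression)
  F[2-4] = -735.3272 N (compression)
  F[3-4] = +3406.7841 N (tension)
  F[3-5] = -0.0000 N (tension)
  F[4-5] = +0.0000 N (tension)
  Rx@0 = +3560.6400 N
  Ry@0 = +3858.7103 N
  Ry@4 = -3326.4803 N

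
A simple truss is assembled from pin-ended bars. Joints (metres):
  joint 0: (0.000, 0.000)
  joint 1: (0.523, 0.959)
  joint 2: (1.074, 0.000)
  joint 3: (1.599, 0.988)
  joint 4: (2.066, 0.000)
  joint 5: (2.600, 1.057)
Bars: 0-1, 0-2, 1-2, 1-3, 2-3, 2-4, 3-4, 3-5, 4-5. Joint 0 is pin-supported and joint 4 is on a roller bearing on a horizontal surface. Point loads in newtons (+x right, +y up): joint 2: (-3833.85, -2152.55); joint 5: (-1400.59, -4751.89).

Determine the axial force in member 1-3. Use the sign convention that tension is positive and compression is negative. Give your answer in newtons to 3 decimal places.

-575.780

N=6 nodes, M=9 members, R=3 reactions → 2N=12, M+R=12
member 0 (0-1): L=1.0923, (cx,cy)=(0.4788,0.8779)
member 1 (0-2): L=1.0740, (cx,cy)=(1.0000,0.0000)
member 2 (1-2): L=1.1060, (cx,cy)=(0.4982,-0.8671)
member 3 (1-3): L=1.0764, (cx,cy)=(0.9996,0.0269)
member 4 (2-3): L=1.1188, (cx,cy)=(0.4692,0.8831)
member 5 (2-4): L=0.9920, (cx,cy)=(1.0000,0.0000)
member 6 (3-4): L=1.0928, (cx,cy)=(0.4273,-0.9041)
member 7 (3-5): L=1.0034, (cx,cy)=(0.9976,0.0688)
member 8 (4-5): L=1.1842, (cx,cy)=(0.4509,0.8926)
solve A·x = −loads:
  F[0-1] = -594.4654 N (compression)
  F[0-2] = -4949.8171 N (compression)
  F[1-2] = +584.0190 N (tension)
  F[1-3] = -575.7798 N (compression)
  F[2-3] = +1864.1380 N (tension)
  F[2-4] = -1699.7517 N (compression)
  F[3-4] = -1724.6337 N (compression)
  F[3-5] = +1038.6234 N (tension)
  F[4-5] = -5403.8996 N (compression)
  Rx@0 = +5234.4400 N
  Ry@0 = +521.8993 N
  Ry@4 = +6382.5407 N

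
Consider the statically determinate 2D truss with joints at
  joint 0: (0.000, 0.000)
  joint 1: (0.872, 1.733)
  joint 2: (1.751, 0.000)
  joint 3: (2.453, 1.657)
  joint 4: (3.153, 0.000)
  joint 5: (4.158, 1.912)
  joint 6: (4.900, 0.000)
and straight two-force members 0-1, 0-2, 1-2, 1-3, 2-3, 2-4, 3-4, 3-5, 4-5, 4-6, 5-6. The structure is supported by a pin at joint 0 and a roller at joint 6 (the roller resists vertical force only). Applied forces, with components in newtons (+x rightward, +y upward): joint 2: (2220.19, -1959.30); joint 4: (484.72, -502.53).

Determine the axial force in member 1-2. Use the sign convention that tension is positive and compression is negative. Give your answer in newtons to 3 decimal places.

1693.043

N=7 nodes, M=11 members, R=3 reactions → 2N=14, M+R=14
member 0 (0-1): L=1.9400, (cx,cy)=(0.4495,0.8933)
member 1 (0-2): L=1.7510, (cx,cy)=(1.0000,0.0000)
member 2 (1-2): L=1.9432, (cx,cy)=(0.4524,-0.8918)
member 3 (1-3): L=1.5828, (cx,cy)=(0.9988,-0.0480)
member 4 (2-3): L=1.7996, (cx,cy)=(0.3901,0.9208)
member 5 (2-4): L=1.4020, (cx,cy)=(1.0000,0.0000)
member 6 (3-4): L=1.7988, (cx,cy)=(0.3892,-0.9212)
member 7 (3-5): L=1.7240, (cx,cy)=(0.9890,0.1479)
member 8 (4-5): L=2.1600, (cx,cy)=(0.4653,0.8852)
member 9 (4-6): L=1.7470, (cx,cy)=(1.0000,0.0000)
member 10 (5-6): L=2.0509, (cx,cy)=(0.3618,-0.9323)
solve A·x = −loads:
  F[0-1] = -1610.1344 N (compression)
  F[0-2] = +3428.6335 N (tension)
  F[1-2] = +1693.0434 N (tension)
  F[1-3] = -1491.2958 N (compression)
  F[2-3] = +488.0423 N (tension)
  F[2-4] = +1783.9138 N (tension)
  F[3-4] = -730.3532 N (compression)
  F[3-5] = -1026.2655 N (compression)
  F[4-5] = +1327.7830 N (tension)
  F[4-6] = +397.1999 N (tension)
  F[5-6] = -1097.8824 N (compression)
  Rx@0 = -2704.9100 N
  Ry@0 = +1438.3175 N
  Ry@6 = +1023.5125 N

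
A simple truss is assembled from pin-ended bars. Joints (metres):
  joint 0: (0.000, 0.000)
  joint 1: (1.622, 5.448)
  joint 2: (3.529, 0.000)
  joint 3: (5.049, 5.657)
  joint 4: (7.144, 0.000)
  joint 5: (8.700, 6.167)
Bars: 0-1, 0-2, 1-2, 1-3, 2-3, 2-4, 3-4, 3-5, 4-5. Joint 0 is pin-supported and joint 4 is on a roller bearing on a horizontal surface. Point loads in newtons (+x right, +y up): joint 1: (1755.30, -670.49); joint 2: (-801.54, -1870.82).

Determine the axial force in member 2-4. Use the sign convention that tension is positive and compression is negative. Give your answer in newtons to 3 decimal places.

N=6 nodes, M=9 members, R=3 reactions → 2N=12, M+R=12
member 0 (0-1): L=5.6843, (cx,cy)=(0.2853,0.9584)
member 1 (0-2): L=3.5290, (cx,cy)=(1.0000,0.0000)
member 2 (1-2): L=5.7721, (cx,cy)=(0.3304,-0.9438)
member 3 (1-3): L=3.4334, (cx,cy)=(0.9981,0.0609)
member 4 (2-3): L=5.8576, (cx,cy)=(0.2595,0.9657)
member 5 (2-4): L=3.6150, (cx,cy)=(1.0000,0.0000)
member 6 (3-4): L=6.0325, (cx,cy)=(0.3473,-0.9378)
member 7 (3-5): L=3.6864, (cx,cy)=(0.9904,0.1383)
member 8 (4-5): L=6.3603, (cx,cy)=(0.2446,0.9696)
solve A·x = −loads:
  F[0-1] = -131.8223 N (compression)
  F[0-2] = +991.3750 N (tension)
  F[1-2] = -677.8983 N (compression)
  F[1-3] = -1571.8651 N (compression)
  F[2-3] = +2599.7033 N (tension)
  F[2-4] = +894.3536 N (tension)
  F[3-4] = -2575.2553 N (compression)
  F[3-5] = -0.0000 N (compression)
  F[4-5] = +0.0000 N (tension)
  Rx@0 = -953.7600 N
  Ry@0 = +126.3418 N
  Ry@4 = +2414.9682 N

894.354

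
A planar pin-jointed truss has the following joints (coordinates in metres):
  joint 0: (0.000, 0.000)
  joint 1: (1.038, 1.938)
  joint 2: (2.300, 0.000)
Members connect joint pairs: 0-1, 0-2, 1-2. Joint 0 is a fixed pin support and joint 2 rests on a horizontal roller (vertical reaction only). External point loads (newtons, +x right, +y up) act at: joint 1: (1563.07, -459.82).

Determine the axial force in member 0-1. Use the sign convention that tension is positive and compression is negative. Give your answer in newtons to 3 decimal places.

N=3 nodes, M=3 members, R=3 reactions → 2N=6, M+R=6
member 0 (0-1): L=2.1985, (cx,cy)=(0.4721,0.8815)
member 1 (0-2): L=2.3000, (cx,cy)=(1.0000,0.0000)
member 2 (1-2): L=2.3127, (cx,cy)=(0.5457,-0.8380)
solve A·x = −loads:
  F[0-1] = +1207.8620 N (tension)
  F[0-2] = +992.7832 N (tension)
  F[1-2] = -1819.3262 N (compression)
  Rx@0 = -1563.0700 N
  Ry@0 = -1064.7551 N
  Ry@2 = +1524.5751 N

1207.862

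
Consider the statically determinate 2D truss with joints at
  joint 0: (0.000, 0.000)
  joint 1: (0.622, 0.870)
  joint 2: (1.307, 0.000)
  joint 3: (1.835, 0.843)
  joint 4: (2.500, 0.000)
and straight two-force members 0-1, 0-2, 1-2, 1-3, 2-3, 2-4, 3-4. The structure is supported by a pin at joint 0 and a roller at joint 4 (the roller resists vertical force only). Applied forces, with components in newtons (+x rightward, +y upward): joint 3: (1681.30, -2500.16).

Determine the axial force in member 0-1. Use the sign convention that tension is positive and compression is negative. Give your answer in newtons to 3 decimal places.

-120.603

N=5 nodes, M=7 members, R=3 reactions → 2N=10, M+R=10
member 0 (0-1): L=1.0695, (cx,cy)=(0.5816,0.8135)
member 1 (0-2): L=1.3070, (cx,cy)=(1.0000,0.0000)
member 2 (1-2): L=1.1073, (cx,cy)=(0.6186,-0.7857)
member 3 (1-3): L=1.2133, (cx,cy)=(0.9998,-0.0223)
member 4 (2-3): L=0.9947, (cx,cy)=(0.5308,0.8475)
member 5 (2-4): L=1.1930, (cx,cy)=(1.0000,0.0000)
member 6 (3-4): L=1.0737, (cx,cy)=(0.6193,-0.7851)
solve A·x = −loads:
  F[0-1] = -120.6030 N (compression)
  F[0-2] = +1751.4417 N (tension)
  F[1-2] = +129.1187 N (tension)
  F[1-3] = -150.0541 N (compression)
  F[2-3] = -119.7034 N (compression)
  F[2-4] = +1894.8570 N (tension)
  F[3-4] = -3059.4666 N (compression)
  Rx@0 = -1681.3000 N
  Ry@0 = +98.1082 N
  Ry@4 = +2402.0518 N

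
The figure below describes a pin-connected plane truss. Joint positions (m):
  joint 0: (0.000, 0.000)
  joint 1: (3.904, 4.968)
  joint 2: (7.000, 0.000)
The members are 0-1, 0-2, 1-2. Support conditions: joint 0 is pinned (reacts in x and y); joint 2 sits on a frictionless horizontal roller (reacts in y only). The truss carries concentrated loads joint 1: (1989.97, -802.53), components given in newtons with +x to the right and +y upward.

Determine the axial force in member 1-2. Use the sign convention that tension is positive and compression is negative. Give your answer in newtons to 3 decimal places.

N=3 nodes, M=3 members, R=3 reactions → 2N=6, M+R=6
member 0 (0-1): L=6.3184, (cx,cy)=(0.6179,0.7863)
member 1 (0-2): L=7.0000, (cx,cy)=(1.0000,0.0000)
member 2 (1-2): L=5.8537, (cx,cy)=(0.5289,-0.8487)
solve A·x = −loads:
  F[0-1] = +1344.7755 N (tension)
  F[0-2] = +1159.0635 N (tension)
  F[1-2] = -2191.4900 N (compression)
  Rx@0 = -1989.9700 N
  Ry@0 = -1057.3626 N
  Ry@2 = +1859.8926 N

-2191.490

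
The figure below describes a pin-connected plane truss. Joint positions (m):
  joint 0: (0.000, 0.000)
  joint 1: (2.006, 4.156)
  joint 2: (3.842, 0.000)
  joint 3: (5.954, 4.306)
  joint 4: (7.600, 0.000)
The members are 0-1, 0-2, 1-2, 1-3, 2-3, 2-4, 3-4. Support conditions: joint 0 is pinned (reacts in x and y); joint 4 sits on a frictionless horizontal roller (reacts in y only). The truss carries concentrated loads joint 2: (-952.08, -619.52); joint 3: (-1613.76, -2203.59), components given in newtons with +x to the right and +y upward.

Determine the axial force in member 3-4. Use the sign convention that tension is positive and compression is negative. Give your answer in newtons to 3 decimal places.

-1204.606

N=5 nodes, M=7 members, R=3 reactions → 2N=10, M+R=10
member 0 (0-1): L=4.6148, (cx,cy)=(0.4347,0.9006)
member 1 (0-2): L=3.8420, (cx,cy)=(1.0000,0.0000)
member 2 (1-2): L=4.5435, (cx,cy)=(0.4041,-0.9147)
member 3 (1-3): L=3.9508, (cx,cy)=(0.9993,0.0380)
member 4 (2-3): L=4.7961, (cx,cy)=(0.4404,0.8978)
member 5 (2-4): L=3.7580, (cx,cy)=(1.0000,0.0000)
member 6 (3-4): L=4.6099, (cx,cy)=(0.3571,-0.9341)
solve A·x = −loads:
  F[0-1] = -1885.3498 N (compression)
  F[0-2] = -1746.3002 N (compression)
  F[1-2] = +1792.0935 N (tension)
  F[1-3] = -1544.8302 N (compression)
  F[2-3] = -1135.7929 N (compression)
  F[2-4] = +430.1159 N (tension)
  F[3-4] = -1204.6057 N (compression)
  Rx@0 = +2565.8400 N
  Ry@0 = +1697.9100 N
  Ry@4 = +1125.2000 N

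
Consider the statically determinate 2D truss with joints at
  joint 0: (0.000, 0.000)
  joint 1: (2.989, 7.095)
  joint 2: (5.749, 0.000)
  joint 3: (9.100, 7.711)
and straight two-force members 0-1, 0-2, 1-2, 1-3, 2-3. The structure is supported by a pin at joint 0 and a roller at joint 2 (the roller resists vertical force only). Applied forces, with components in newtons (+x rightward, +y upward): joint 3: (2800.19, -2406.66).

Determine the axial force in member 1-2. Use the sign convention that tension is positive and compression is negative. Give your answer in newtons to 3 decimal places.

N=4 nodes, M=5 members, R=3 reactions → 2N=8, M+R=8
member 0 (0-1): L=7.6989, (cx,cy)=(0.3882,0.9216)
member 1 (0-2): L=5.7490, (cx,cy)=(1.0000,0.0000)
member 2 (1-2): L=7.6129, (cx,cy)=(0.3625,-0.9320)
member 3 (1-3): L=6.1420, (cx,cy)=(0.9950,0.1003)
member 4 (2-3): L=8.4077, (cx,cy)=(0.3986,0.9171)
solve A·x = −loads:
  F[0-1] = +5597.7210 N (tension)
  F[0-2] = +626.9476 N (tension)
  F[1-2] = -5100.1576 N (compression)
  F[1-3] = +4042.6438 N (tension)
  F[2-3] = -3066.1744 N (compression)
  Rx@0 = -2800.1900 N
  Ry@0 = -5158.6333 N
  Ry@2 = +7565.2933 N

-5100.158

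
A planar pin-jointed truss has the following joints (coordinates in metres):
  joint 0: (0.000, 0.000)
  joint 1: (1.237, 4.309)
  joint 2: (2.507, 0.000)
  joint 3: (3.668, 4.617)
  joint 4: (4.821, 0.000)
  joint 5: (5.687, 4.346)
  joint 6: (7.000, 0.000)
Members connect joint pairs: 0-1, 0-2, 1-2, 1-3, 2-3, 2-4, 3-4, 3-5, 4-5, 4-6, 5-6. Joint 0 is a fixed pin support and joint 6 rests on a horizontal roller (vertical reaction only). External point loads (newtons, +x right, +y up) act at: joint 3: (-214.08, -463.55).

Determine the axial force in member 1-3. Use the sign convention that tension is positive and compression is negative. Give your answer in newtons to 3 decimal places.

N=7 nodes, M=11 members, R=3 reactions → 2N=14, M+R=14
member 0 (0-1): L=4.4830, (cx,cy)=(0.2759,0.9612)
member 1 (0-2): L=2.5070, (cx,cy)=(1.0000,0.0000)
member 2 (1-2): L=4.4923, (cx,cy)=(0.2827,-0.9592)
member 3 (1-3): L=2.4504, (cx,cy)=(0.9921,0.1257)
member 4 (2-3): L=4.7607, (cx,cy)=(0.2439,0.9698)
member 5 (2-4): L=2.3140, (cx,cy)=(1.0000,0.0000)
member 6 (3-4): L=4.7588, (cx,cy)=(0.2423,-0.9702)
member 7 (3-5): L=2.0371, (cx,cy)=(0.9911,-0.1330)
member 8 (4-5): L=4.4314, (cx,cy)=(0.1954,0.9807)
member 9 (4-6): L=2.1790, (cx,cy)=(1.0000,0.0000)
member 10 (5-6): L=4.5400, (cx,cy)=(0.2892,-0.9573)
solve A·x = −loads:
  F[0-1] = -376.4660 N (compression)
  F[0-2] = -110.2022 N (compression)
  F[1-2] = +350.4336 N (tension)
  F[1-3] = -204.5708 N (compression)
  F[2-3] = -346.6026 N (compression)
  F[2-4] = +73.3943 N (tension)
  F[3-4] = -97.9519 N (compression)
  F[3-5] = -50.1071 N (compression)
  F[4-5] = +96.9016 N (tension)
  F[4-6] = +30.7250 N (tension)
  F[5-6] = -106.2391 N (compression)
  Rx@0 = +214.0800 N
  Ry@0 = +361.8509 N
  Ry@6 = +101.6991 N

-204.571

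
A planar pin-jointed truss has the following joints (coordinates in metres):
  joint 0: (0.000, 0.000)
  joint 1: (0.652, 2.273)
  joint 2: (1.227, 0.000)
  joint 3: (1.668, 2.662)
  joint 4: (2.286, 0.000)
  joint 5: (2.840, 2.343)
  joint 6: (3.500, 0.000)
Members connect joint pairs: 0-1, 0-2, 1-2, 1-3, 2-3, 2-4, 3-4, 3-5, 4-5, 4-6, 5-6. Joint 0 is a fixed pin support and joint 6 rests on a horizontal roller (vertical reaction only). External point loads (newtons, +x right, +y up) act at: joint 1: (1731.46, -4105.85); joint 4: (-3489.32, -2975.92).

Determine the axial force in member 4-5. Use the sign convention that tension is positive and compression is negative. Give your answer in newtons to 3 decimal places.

N=7 nodes, M=11 members, R=3 reactions → 2N=14, M+R=14
member 0 (0-1): L=2.3647, (cx,cy)=(0.2757,0.9612)
member 1 (0-2): L=1.2270, (cx,cy)=(1.0000,0.0000)
member 2 (1-2): L=2.3446, (cx,cy)=(0.2452,-0.9695)
member 3 (1-3): L=1.0879, (cx,cy)=(0.9339,0.3576)
member 4 (2-3): L=2.6983, (cx,cy)=(0.1634,0.9866)
member 5 (2-4): L=1.0590, (cx,cy)=(1.0000,0.0000)
member 6 (3-4): L=2.7328, (cx,cy)=(0.2261,-0.9741)
member 7 (3-5): L=1.2146, (cx,cy)=(0.9649,-0.2626)
member 8 (4-5): L=2.4076, (cx,cy)=(0.2301,0.9732)
member 9 (4-6): L=1.2140, (cx,cy)=(1.0000,0.0000)
member 10 (5-6): L=2.4342, (cx,cy)=(0.2711,-0.9625)
solve A·x = −loads:
  F[0-1] = -3379.7608 N (compression)
  F[0-2] = -825.9709 N (compression)
  F[1-2] = -1765.0002 N (compression)
  F[1-3] = -2388.3908 N (compression)
  F[2-3] = +1734.4210 N (tension)
  F[2-4] = -1542.2963 N (compression)
  F[3-4] = -358.5067 N (compression)
  F[3-5] = -1933.8343 N (compression)
  F[4-5] = +3416.8264 N (tension)
  F[4-6] = +1079.7244 N (tension)
  F[5-6] = -3982.1929 N (compression)
  Rx@0 = +1757.8600 N
  Ry@0 = +3248.7483 N
  Ry@6 = +3833.0217 N

3416.826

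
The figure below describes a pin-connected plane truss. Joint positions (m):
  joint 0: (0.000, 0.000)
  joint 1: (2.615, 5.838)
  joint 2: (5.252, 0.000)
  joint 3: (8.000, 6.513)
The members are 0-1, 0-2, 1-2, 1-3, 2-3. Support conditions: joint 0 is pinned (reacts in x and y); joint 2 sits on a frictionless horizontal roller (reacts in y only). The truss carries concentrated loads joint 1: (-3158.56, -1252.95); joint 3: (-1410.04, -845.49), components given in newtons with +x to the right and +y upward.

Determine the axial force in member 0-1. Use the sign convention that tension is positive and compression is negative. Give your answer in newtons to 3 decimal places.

-5967.694

N=4 nodes, M=5 members, R=3 reactions → 2N=8, M+R=8
member 0 (0-1): L=6.3969, (cx,cy)=(0.4088,0.9126)
member 1 (0-2): L=5.2520, (cx,cy)=(1.0000,0.0000)
member 2 (1-2): L=6.4059, (cx,cy)=(0.4116,-0.9113)
member 3 (1-3): L=5.4271, (cx,cy)=(0.9922,0.1244)
member 4 (2-3): L=7.0690, (cx,cy)=(0.3887,0.9213)
solve A·x = −loads:
  F[0-1] = -5967.6939 N (compression)
  F[0-2] = -2129.0601 N (compression)
  F[1-2] = +4448.3088 N (tension)
  F[1-3] = -1120.8267 N (compression)
  F[2-3] = -766.3637 N (compression)
  Rx@0 = +4568.6000 N
  Ry@0 = +5446.2845 N
  Ry@2 = -3347.8445 N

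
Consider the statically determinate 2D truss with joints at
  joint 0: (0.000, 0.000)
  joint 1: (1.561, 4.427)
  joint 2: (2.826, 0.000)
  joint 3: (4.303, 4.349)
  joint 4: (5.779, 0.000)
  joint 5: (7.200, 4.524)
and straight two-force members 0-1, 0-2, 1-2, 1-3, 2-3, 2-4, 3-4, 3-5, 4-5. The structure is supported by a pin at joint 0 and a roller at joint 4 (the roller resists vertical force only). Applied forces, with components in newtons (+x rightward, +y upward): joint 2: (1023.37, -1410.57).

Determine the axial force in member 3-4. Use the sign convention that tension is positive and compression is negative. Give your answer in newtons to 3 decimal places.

-728.429

N=6 nodes, M=9 members, R=3 reactions → 2N=12, M+R=12
member 0 (0-1): L=4.6942, (cx,cy)=(0.3325,0.9431)
member 1 (0-2): L=2.8260, (cx,cy)=(1.0000,0.0000)
member 2 (1-2): L=4.6042, (cx,cy)=(0.2747,-0.9615)
member 3 (1-3): L=2.7431, (cx,cy)=(0.9996,-0.0284)
member 4 (2-3): L=4.5930, (cx,cy)=(0.3216,0.9469)
member 5 (2-4): L=2.9530, (cx,cy)=(1.0000,0.0000)
member 6 (3-4): L=4.5926, (cx,cy)=(0.3214,-0.9469)
member 7 (3-5): L=2.9023, (cx,cy)=(0.9982,0.0603)
member 8 (4-5): L=4.7419, (cx,cy)=(0.2997,0.9540)
solve A·x = −loads:
  F[0-1] = -764.2807 N (compression)
  F[0-2] = +1277.5251 N (tension)
  F[1-2] = +763.3576 N (tension)
  F[1-3] = -464.0751 N (compression)
  F[2-3] = +714.5442 N (tension)
  F[2-4] = +234.1052 N (tension)
  F[3-4] = -728.4294 N (compression)
  F[3-5] = -0.0000 N (compression)
  F[4-5] = +0.0000 N (tension)
  Rx@0 = -1023.3700 N
  Ry@0 = +720.7844 N
  Ry@4 = +689.7856 N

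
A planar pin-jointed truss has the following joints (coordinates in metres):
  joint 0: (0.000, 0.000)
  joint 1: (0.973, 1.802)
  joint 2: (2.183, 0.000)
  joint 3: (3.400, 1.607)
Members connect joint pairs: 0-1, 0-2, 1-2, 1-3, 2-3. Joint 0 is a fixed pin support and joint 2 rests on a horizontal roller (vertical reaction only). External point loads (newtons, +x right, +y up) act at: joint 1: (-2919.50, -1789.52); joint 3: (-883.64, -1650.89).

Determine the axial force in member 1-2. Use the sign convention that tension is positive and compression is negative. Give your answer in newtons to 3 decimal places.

N=4 nodes, M=5 members, R=3 reactions → 2N=8, M+R=8
member 0 (0-1): L=2.0479, (cx,cy)=(0.4751,0.8799)
member 1 (0-2): L=2.1830, (cx,cy)=(1.0000,0.0000)
member 2 (1-2): L=2.1706, (cx,cy)=(0.5575,-0.8302)
member 3 (1-3): L=2.4348, (cx,cy)=(0.9968,-0.0801)
member 4 (2-3): L=2.0158, (cx,cy)=(0.6037,0.7972)
solve A·x = −loads:
  F[0-1] = -3559.3963 N (compression)
  F[0-2] = -2112.0044 N (compression)
  F[1-2] = +1583.5947 N (tension)
  F[1-3] = +346.6850 N (tension)
  F[2-3] = -2036.0487 N (compression)
  Rx@0 = +3803.1400 N
  Ry@0 = +3131.9902 N
  Ry@2 = +308.4198 N

1583.595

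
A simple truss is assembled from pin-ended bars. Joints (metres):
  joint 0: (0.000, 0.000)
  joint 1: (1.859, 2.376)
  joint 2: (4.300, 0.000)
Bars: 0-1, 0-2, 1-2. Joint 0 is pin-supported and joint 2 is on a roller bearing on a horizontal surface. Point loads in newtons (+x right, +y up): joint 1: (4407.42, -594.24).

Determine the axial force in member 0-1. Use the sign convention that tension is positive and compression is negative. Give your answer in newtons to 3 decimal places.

2663.876

N=3 nodes, M=3 members, R=3 reactions → 2N=6, M+R=6
member 0 (0-1): L=3.0168, (cx,cy)=(0.6162,0.7876)
member 1 (0-2): L=4.3000, (cx,cy)=(1.0000,0.0000)
member 2 (1-2): L=3.4064, (cx,cy)=(0.7166,-0.6975)
solve A·x = −loads:
  F[0-1] = +2663.8764 N (tension)
  F[0-2] = +2765.9129 N (tension)
  F[1-2] = -3859.8631 N (compression)
  Rx@0 = -4407.4200 N
  Ry@0 = -2098.0209 N
  Ry@2 = +2692.2609 N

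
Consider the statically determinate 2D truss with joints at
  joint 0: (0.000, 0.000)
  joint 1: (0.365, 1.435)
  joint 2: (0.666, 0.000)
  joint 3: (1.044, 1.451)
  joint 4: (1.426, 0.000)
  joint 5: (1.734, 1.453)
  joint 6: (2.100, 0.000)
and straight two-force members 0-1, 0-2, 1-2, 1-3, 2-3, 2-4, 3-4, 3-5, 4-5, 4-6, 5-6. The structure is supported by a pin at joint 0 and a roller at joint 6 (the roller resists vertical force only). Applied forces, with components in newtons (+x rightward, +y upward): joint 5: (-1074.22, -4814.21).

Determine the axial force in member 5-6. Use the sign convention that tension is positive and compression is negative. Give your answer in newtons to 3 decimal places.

N=7 nodes, M=11 members, R=3 reactions → 2N=14, M+R=14
member 0 (0-1): L=1.4807, (cx,cy)=(0.2465,0.9691)
member 1 (0-2): L=0.6660, (cx,cy)=(1.0000,0.0000)
member 2 (1-2): L=1.4662, (cx,cy)=(0.2053,-0.9787)
member 3 (1-3): L=0.6792, (cx,cy)=(0.9997,0.0236)
member 4 (2-3): L=1.4994, (cx,cy)=(0.2521,0.9677)
member 5 (2-4): L=0.7600, (cx,cy)=(1.0000,0.0000)
member 6 (3-4): L=1.5004, (cx,cy)=(0.2546,-0.9670)
member 7 (3-5): L=0.6900, (cx,cy)=(1.0000,0.0029)
member 8 (4-5): L=1.4853, (cx,cy)=(0.2074,0.9783)
member 9 (4-6): L=0.6740, (cx,cy)=(1.0000,0.0000)
member 10 (5-6): L=1.4984, (cx,cy)=(0.2443,-0.9697)
solve A·x = −loads:
  F[0-1] = -1632.6888 N (compression)
  F[0-2] = -671.7519 N (compression)
  F[1-2] = +1599.1459 N (tension)
  F[1-3] = -730.9573 N (compression)
  F[2-3] = -1617.3224 N (compression)
  F[2-4] = +64.2551 N (tension)
  F[3-4] = +1631.5643 N (tension)
  F[3-5] = -1553.8644 N (compression)
  F[4-5] = -1612.8606 N (compression)
  F[4-6] = +814.0928 N (tension)
  F[5-6] = -3332.8593 N (compression)
  Rx@0 = +1074.2200 N
  Ry@0 = +1582.3060 N
  Ry@6 = +3231.9040 N

-3332.859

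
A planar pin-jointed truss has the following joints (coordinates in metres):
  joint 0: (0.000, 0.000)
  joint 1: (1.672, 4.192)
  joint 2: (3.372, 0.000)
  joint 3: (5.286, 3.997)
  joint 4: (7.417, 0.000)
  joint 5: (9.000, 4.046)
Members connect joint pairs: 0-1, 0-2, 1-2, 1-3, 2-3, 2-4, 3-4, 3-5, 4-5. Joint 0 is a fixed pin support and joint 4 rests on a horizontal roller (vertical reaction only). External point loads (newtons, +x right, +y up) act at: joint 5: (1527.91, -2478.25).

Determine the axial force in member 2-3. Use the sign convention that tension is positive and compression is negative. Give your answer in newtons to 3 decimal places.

N=6 nodes, M=9 members, R=3 reactions → 2N=12, M+R=12
member 0 (0-1): L=4.5131, (cx,cy)=(0.3705,0.9288)
member 1 (0-2): L=3.3720, (cx,cy)=(1.0000,0.0000)
member 2 (1-2): L=4.5236, (cx,cy)=(0.3758,-0.9267)
member 3 (1-3): L=3.6193, (cx,cy)=(0.9985,-0.0539)
member 4 (2-3): L=4.4316, (cx,cy)=(0.4319,0.9019)
member 5 (2-4): L=4.0450, (cx,cy)=(1.0000,0.0000)
member 6 (3-4): L=4.5296, (cx,cy)=(0.4705,-0.8824)
member 7 (3-5): L=3.7143, (cx,cy)=(0.9999,0.0132)
member 8 (4-5): L=4.3447, (cx,cy)=(0.3644,0.9313)
solve A·x = −loads:
  F[0-1] = +1466.7816 N (tension)
  F[0-2] = +984.5061 N (tension)
  F[1-2] = -1535.4138 N (compression)
  F[1-3] = +1122.0541 N (tension)
  F[2-3] = +1577.5877 N (tension)
  F[2-4] = -273.8659 N (compression)
  F[3-4] = -1506.4118 N (compression)
  F[3-5] = +2510.7042 N (tension)
  F[4-5] = -2696.7467 N (compression)
  Rx@0 = -1527.9100 N
  Ry@0 = -1362.4098 N
  Ry@4 = +3840.6598 N

1577.588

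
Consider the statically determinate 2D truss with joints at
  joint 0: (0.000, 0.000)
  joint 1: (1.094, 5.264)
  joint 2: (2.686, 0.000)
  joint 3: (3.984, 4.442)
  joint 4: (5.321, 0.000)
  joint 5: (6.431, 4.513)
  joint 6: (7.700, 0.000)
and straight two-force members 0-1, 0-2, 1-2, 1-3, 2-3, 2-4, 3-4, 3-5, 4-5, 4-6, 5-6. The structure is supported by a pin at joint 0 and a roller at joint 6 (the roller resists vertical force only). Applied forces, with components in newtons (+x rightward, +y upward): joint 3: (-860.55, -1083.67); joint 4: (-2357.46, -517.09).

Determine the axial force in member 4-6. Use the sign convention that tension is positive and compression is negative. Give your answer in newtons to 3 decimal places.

N=7 nodes, M=11 members, R=3 reactions → 2N=14, M+R=14
member 0 (0-1): L=5.3765, (cx,cy)=(0.2035,0.9791)
member 1 (0-2): L=2.6860, (cx,cy)=(1.0000,0.0000)
member 2 (1-2): L=5.4995, (cx,cy)=(0.2895,-0.9572)
member 3 (1-3): L=3.0046, (cx,cy)=(0.9618,-0.2736)
member 4 (2-3): L=4.6278, (cx,cy)=(0.2805,0.9599)
member 5 (2-4): L=2.6350, (cx,cy)=(1.0000,0.0000)
member 6 (3-4): L=4.6389, (cx,cy)=(0.2882,-0.9576)
member 7 (3-5): L=2.4480, (cx,cy)=(0.9996,0.0290)
member 8 (4-5): L=4.6475, (cx,cy)=(0.2388,0.9711)
member 9 (4-6): L=2.3790, (cx,cy)=(1.0000,0.0000)
member 10 (5-6): L=4.6880, (cx,cy)=(0.2707,-0.9627)
solve A·x = −loads:
  F[0-1] = -1204.3700 N (compression)
  F[0-2] = -2972.9462 N (compression)
  F[1-2] = +1427.5392 N (tension)
  F[1-3] = -684.4223 N (compression)
  F[2-3] = -1423.5590 N (compression)
  F[2-4] = -2160.4170 N (compression)
  F[3-4] = +92.9537 N (tension)
  F[3-5] = -223.9282 N (compression)
  F[4-5] = +440.8389 N (tension)
  F[4-6] = +118.5449 N (tension)
  F[5-6] = -437.9359 N (compression)
  Rx@0 = +3218.0100 N
  Ry@0 = +1179.1738 N
  Ry@6 = +421.5862 N

118.545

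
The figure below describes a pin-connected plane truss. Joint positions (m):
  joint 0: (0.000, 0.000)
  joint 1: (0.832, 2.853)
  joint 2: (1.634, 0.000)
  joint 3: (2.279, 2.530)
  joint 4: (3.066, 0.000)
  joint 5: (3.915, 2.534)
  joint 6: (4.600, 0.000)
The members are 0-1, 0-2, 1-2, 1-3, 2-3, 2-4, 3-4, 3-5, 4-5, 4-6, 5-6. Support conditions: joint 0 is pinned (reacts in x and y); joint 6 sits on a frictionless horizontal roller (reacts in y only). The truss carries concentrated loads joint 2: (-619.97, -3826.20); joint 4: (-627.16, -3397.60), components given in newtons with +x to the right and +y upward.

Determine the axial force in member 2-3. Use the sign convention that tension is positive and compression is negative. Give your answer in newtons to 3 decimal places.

N=7 nodes, M=11 members, R=3 reactions → 2N=14, M+R=14
member 0 (0-1): L=2.9718, (cx,cy)=(0.2800,0.9600)
member 1 (0-2): L=1.6340, (cx,cy)=(1.0000,0.0000)
member 2 (1-2): L=2.9636, (cx,cy)=(0.2706,-0.9627)
member 3 (1-3): L=1.4826, (cx,cy)=(0.9760,-0.2179)
member 4 (2-3): L=2.6109, (cx,cy)=(0.2470,0.9690)
member 5 (2-4): L=1.4320, (cx,cy)=(1.0000,0.0000)
member 6 (3-4): L=2.6496, (cx,cy)=(0.2970,-0.9549)
member 7 (3-5): L=1.6360, (cx,cy)=(1.0000,0.0024)
member 8 (4-5): L=2.6724, (cx,cy)=(0.3177,0.9482)
member 9 (4-6): L=1.5340, (cx,cy)=(1.0000,0.0000)
member 10 (5-6): L=2.6250, (cx,cy)=(0.2610,-0.9654)
solve A·x = −loads:
  F[0-1] = -3750.0527 N (compression)
  F[0-2] = -197.2606 N (compression)
  F[1-2] = +4249.7332 N (tension)
  F[1-3] = -2254.0680 N (compression)
  F[2-3] = -273.4364 N (compression)
  F[2-4] = +1640.3154 N (tension)
  F[3-4] = -242.4155 N (compression)
  F[3-5] = -2195.4777 N (compression)
  F[4-5] = +3827.3479 N (tension)
  F[4-6] = +979.5735 N (tension)
  F[5-6] = -3753.7737 N (compression)
  Rx@0 = +1247.1300 N
  Ry@0 = +3600.0930 N
  Ry@6 = +3623.7070 N

-273.436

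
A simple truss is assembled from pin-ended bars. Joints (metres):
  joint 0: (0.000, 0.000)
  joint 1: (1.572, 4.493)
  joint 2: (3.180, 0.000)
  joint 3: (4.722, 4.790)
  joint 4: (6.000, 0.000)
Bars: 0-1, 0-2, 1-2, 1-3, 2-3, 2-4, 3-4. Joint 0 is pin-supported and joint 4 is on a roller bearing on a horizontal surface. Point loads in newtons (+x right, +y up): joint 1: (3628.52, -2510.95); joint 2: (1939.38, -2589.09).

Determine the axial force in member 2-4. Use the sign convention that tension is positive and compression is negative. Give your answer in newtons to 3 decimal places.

N=5 nodes, M=7 members, R=3 reactions → 2N=10, M+R=10
member 0 (0-1): L=4.7601, (cx,cy)=(0.3302,0.9439)
member 1 (0-2): L=3.1800, (cx,cy)=(1.0000,0.0000)
member 2 (1-2): L=4.7721, (cx,cy)=(0.3370,-0.9415)
member 3 (1-3): L=3.1640, (cx,cy)=(0.9956,0.0939)
member 4 (2-3): L=5.0321, (cx,cy)=(0.3064,0.9519)
member 5 (2-4): L=2.8200, (cx,cy)=(1.0000,0.0000)
member 6 (3-4): L=4.9576, (cx,cy)=(0.2578,-0.9662)
solve A·x = −loads:
  F[0-1] = -373.7671 N (compression)
  F[0-2] = +5691.3356 N (tension)
  F[1-2] = -2580.8450 N (compression)
  F[1-3] = -2895.0967 N (compression)
  F[2-3] = +5272.6615 N (tension)
  F[2-4] = +1266.5923 N (tension)
  F[3-4] = -4913.3059 N (compression)
  Rx@0 = -5567.9000 N
  Ry@0 = +352.7967 N
  Ry@4 = +4747.2433 N

1266.592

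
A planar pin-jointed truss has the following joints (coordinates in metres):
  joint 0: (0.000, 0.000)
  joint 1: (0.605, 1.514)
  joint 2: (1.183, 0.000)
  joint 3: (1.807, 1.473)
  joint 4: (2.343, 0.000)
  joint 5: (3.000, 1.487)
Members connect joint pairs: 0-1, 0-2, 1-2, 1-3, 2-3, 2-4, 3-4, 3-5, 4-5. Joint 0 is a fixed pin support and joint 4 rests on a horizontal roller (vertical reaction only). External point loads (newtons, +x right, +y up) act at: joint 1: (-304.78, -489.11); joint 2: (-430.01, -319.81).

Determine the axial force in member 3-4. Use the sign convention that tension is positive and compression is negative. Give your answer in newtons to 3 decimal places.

-96.654

N=6 nodes, M=9 members, R=3 reactions → 2N=12, M+R=12
member 0 (0-1): L=1.6304, (cx,cy)=(0.3711,0.9286)
member 1 (0-2): L=1.1830, (cx,cy)=(1.0000,0.0000)
member 2 (1-2): L=1.6206, (cx,cy)=(0.3567,-0.9342)
member 3 (1-3): L=1.2027, (cx,cy)=(0.9994,-0.0341)
member 4 (2-3): L=1.5997, (cx,cy)=(0.3901,0.9208)
member 5 (2-4): L=1.1600, (cx,cy)=(1.0000,0.0000)
member 6 (3-4): L=1.5675, (cx,cy)=(0.3419,-0.9397)
member 7 (3-5): L=1.1931, (cx,cy)=(0.9999,0.0117)
member 8 (4-5): L=1.6257, (cx,cy)=(0.4041,0.9147)
solve A·x = −loads:
  F[0-1] = -773.3032 N (compression)
  F[0-2] = -447.8378 N (compression)
  F[1-2] = +247.6759 N (tension)
  F[1-3] = -70.5499 N (compression)
  F[2-3] = +96.0298 N (tension)
  F[2-4] = +33.0508 N (tension)
  F[3-4] = -96.6544 N (compression)
  F[3-5] = +0.0000 N (tension)
  F[4-5] = -0.0000 N (compression)
  Rx@0 = +734.7900 N
  Ry@0 = +718.0921 N
  Ry@4 = +90.8279 N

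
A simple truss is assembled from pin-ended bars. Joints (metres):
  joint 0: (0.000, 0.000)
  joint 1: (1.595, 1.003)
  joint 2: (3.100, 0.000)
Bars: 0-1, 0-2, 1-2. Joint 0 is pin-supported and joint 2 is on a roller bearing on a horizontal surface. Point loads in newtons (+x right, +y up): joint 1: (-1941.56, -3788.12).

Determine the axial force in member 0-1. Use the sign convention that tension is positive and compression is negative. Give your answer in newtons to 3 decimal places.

-4634.791

N=3 nodes, M=3 members, R=3 reactions → 2N=6, M+R=6
member 0 (0-1): L=1.8842, (cx,cy)=(0.8465,0.5323)
member 1 (0-2): L=3.1000, (cx,cy)=(1.0000,0.0000)
member 2 (1-2): L=1.8086, (cx,cy)=(0.8321,-0.5546)
solve A·x = −loads:
  F[0-1] = -4634.7915 N (compression)
  F[0-2] = +1981.9488 N (tension)
  F[1-2] = -2381.7625 N (compression)
  Rx@0 = +1941.5600 N
  Ry@0 = +2467.2598 N
  Ry@2 = +1320.8602 N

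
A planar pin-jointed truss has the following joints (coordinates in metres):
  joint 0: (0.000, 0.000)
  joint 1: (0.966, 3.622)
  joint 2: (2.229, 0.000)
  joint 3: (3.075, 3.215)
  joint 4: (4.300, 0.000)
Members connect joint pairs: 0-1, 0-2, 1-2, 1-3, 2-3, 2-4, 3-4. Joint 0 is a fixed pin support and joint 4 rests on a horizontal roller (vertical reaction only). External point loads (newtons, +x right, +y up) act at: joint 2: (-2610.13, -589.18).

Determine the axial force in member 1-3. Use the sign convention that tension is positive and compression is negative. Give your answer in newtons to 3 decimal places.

N=5 nodes, M=7 members, R=3 reactions → 2N=10, M+R=10
member 0 (0-1): L=3.7486, (cx,cy)=(0.2577,0.9662)
member 1 (0-2): L=2.2290, (cx,cy)=(1.0000,0.0000)
member 2 (1-2): L=3.8359, (cx,cy)=(0.3293,-0.9442)
member 3 (1-3): L=2.1479, (cx,cy)=(0.9819,-0.1895)
member 4 (2-3): L=3.3244, (cx,cy)=(0.2545,0.9671)
member 5 (2-4): L=2.0710, (cx,cy)=(1.0000,0.0000)
member 6 (3-4): L=3.4405, (cx,cy)=(0.3561,-0.9345)
solve A·x = −loads:
  F[0-1] = -293.6844 N (compression)
  F[0-2] = -2534.4487 N (compression)
  F[1-2] = +338.7886 N (tension)
  F[1-3] = -190.6849 N (compression)
  F[2-3] = +278.4493 N (tension)
  F[2-4] = +116.3710 N (tension)
  F[3-4] = -326.8336 N (compression)
  Rx@0 = +2610.1300 N
  Ry@0 = +283.7655 N
  Ry@4 = +305.4145 N

-190.685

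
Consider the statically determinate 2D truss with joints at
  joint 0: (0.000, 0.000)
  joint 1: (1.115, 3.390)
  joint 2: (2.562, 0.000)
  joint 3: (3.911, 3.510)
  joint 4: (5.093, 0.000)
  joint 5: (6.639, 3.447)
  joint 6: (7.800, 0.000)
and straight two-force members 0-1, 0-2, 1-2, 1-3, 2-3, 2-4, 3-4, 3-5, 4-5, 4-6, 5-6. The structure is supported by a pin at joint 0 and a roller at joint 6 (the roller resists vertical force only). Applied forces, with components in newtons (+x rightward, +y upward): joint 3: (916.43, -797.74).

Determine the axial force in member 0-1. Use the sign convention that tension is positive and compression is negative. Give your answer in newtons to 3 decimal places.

15.421

N=7 nodes, M=11 members, R=3 reactions → 2N=14, M+R=14
member 0 (0-1): L=3.5687, (cx,cy)=(0.3124,0.9499)
member 1 (0-2): L=2.5620, (cx,cy)=(1.0000,0.0000)
member 2 (1-2): L=3.6859, (cx,cy)=(0.3926,-0.9197)
member 3 (1-3): L=2.7986, (cx,cy)=(0.9991,0.0429)
member 4 (2-3): L=3.7603, (cx,cy)=(0.3587,0.9334)
member 5 (2-4): L=2.5310, (cx,cy)=(1.0000,0.0000)
member 6 (3-4): L=3.7037, (cx,cy)=(0.3191,-0.9477)
member 7 (3-5): L=2.7287, (cx,cy)=(0.9997,-0.0231)
member 8 (4-5): L=3.7778, (cx,cy)=(0.4092,0.9124)
member 9 (4-6): L=2.7070, (cx,cy)=(1.0000,0.0000)
member 10 (5-6): L=3.6373, (cx,cy)=(0.3192,-0.9477)
solve A·x = −loads:
  F[0-1] = +15.4205 N (tension)
  F[0-2] = +911.6120 N (tension)
  F[1-2] = -15.4198 N (compression)
  F[1-3] = +10.8815 N (tension)
  F[2-3] = +15.1933 N (tension)
  F[2-4] = +900.1080 N (tension)
  F[3-4] = -841.8279 N (compression)
  F[3-5] = -631.6134 N (compression)
  F[4-5] = +874.3741 N (tension)
  F[4-6] = +273.6243 N (tension)
  F[5-6] = -857.2312 N (compression)
  Rx@0 = -916.4300 N
  Ry@0 = -14.6485 N
  Ry@6 = +812.3885 N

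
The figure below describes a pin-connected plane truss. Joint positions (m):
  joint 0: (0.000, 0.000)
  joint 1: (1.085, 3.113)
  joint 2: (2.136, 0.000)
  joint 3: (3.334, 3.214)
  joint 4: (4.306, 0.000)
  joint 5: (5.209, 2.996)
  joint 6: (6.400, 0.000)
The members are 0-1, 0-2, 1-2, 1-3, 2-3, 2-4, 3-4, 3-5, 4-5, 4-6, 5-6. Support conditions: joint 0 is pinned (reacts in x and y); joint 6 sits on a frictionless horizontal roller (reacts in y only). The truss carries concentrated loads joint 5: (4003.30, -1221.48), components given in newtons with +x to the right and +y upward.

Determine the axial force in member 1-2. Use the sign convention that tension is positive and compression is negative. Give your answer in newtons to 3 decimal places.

-1685.297

N=7 nodes, M=11 members, R=3 reactions → 2N=14, M+R=14
member 0 (0-1): L=3.2967, (cx,cy)=(0.3291,0.9443)
member 1 (0-2): L=2.1360, (cx,cy)=(1.0000,0.0000)
member 2 (1-2): L=3.2856, (cx,cy)=(0.3199,-0.9475)
member 3 (1-3): L=2.2513, (cx,cy)=(0.9990,0.0449)
member 4 (2-3): L=3.4300, (cx,cy)=(0.3493,0.9370)
member 5 (2-4): L=2.1700, (cx,cy)=(1.0000,0.0000)
member 6 (3-4): L=3.3578, (cx,cy)=(0.2895,-0.9572)
member 7 (3-5): L=1.8876, (cx,cy)=(0.9933,-0.1155)
member 8 (4-5): L=3.1291, (cx,cy)=(0.2886,0.9575)
member 9 (4-6): L=2.0940, (cx,cy)=(1.0000,0.0000)
member 10 (5-6): L=3.2240, (cx,cy)=(0.3694,-0.9293)
solve A·x = −loads:
  F[0-1] = +1743.8908 N (tension)
  F[0-2] = +3429.3496 N (tension)
  F[1-2] = -1685.2972 N (compression)
  F[1-3] = +1114.1612 N (tension)
  F[2-3] = +1704.0681 N (tension)
  F[2-4] = +2295.0814 N (tension)
  F[3-4] = -1998.1464 N (compression)
  F[3-5] = +2302.0421 N (tension)
  F[4-5] = +1997.5798 N (tension)
  F[4-6] = +1140.2016 N (tension)
  F[5-6] = -3086.5381 N (compression)
  Rx@0 = -4003.3000 N
  Ry@0 = -1646.7350 N
  Ry@6 = +2868.2150 N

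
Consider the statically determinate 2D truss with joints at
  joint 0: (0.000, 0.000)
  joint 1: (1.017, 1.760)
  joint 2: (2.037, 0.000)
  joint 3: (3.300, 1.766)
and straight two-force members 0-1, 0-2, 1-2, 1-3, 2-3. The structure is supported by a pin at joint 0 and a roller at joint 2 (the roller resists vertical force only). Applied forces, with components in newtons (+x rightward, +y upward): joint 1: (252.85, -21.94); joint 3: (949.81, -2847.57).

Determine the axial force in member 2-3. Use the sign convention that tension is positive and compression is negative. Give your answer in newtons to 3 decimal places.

N=4 nodes, M=5 members, R=3 reactions → 2N=8, M+R=8
member 0 (0-1): L=2.0327, (cx,cy)=(0.5003,0.8658)
member 1 (0-2): L=2.0370, (cx,cy)=(1.0000,0.0000)
member 2 (1-2): L=2.0342, (cx,cy)=(0.5014,-0.8652)
member 3 (1-3): L=2.2830, (cx,cy)=(1.0000,0.0026)
member 4 (2-3): L=2.1712, (cx,cy)=(0.5817,0.8134)
solve A·x = −loads:
  F[0-1] = +3229.8132 N (tension)
  F[0-2] = -413.2755 N (compression)
  F[1-2] = -3248.4707 N (compression)
  F[1-3] = +2991.9563 N (tension)
  F[2-3] = -3510.5296 N (compression)
  Rx@0 = -1202.6600 N
  Ry@0 = -2796.5059 N
  Ry@2 = +5666.0159 N

-3510.530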